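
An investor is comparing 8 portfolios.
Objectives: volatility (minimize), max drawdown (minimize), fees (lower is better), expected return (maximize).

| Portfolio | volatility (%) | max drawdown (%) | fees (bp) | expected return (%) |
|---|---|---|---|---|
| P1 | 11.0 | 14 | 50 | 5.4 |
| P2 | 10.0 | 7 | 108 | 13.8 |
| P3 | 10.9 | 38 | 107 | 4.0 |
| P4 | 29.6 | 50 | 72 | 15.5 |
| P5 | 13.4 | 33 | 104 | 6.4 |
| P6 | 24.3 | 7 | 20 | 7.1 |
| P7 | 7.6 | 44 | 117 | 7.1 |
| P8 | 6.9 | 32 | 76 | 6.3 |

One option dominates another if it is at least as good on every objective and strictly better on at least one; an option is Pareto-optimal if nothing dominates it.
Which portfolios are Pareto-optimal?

P1, P2, P4, P5, P6, P7, P8

P1: not dominated.
P2: not dominated.
P3: dominated by P8 (volatility 6.9≤10.9, max drawdown 32≤38, fees 76≤107, expected return 6.3≥4.0).
P4: not dominated (best expected return).
P5: not dominated.
P6: not dominated (best fees).
P7: not dominated.
P8: not dominated (best volatility).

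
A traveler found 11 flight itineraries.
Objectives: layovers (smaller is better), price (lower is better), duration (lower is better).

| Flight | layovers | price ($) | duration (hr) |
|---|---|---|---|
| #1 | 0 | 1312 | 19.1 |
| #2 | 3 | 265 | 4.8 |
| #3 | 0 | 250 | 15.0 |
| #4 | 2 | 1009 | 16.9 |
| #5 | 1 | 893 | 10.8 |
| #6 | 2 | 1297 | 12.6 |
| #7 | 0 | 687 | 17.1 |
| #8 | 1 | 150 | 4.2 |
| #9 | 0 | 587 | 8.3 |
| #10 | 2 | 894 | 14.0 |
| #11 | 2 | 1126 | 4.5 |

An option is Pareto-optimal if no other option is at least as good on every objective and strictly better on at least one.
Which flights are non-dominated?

#3, #8, #9

#1: dominated by #3 (layovers 0≤0, price 250≤1312, duration 15.0≤19.1).
#2: dominated by #8 (layovers 1≤3, price 150≤265, duration 4.2≤4.8).
#3: not dominated.
#4: dominated by #3 (layovers 0≤2, price 250≤1009, duration 15.0≤16.9).
#5: dominated by #8 (layovers 1≤1, price 150≤893, duration 4.2≤10.8).
#6: dominated by #5 (layovers 1≤2, price 893≤1297, duration 10.8≤12.6).
#7: dominated by #3 (layovers 0≤0, price 250≤687, duration 15.0≤17.1).
#8: not dominated (best price).
#9: not dominated.
#10: dominated by #5 (layovers 1≤2, price 893≤894, duration 10.8≤14.0).
#11: dominated by #8 (layovers 1≤2, price 150≤1126, duration 4.2≤4.5).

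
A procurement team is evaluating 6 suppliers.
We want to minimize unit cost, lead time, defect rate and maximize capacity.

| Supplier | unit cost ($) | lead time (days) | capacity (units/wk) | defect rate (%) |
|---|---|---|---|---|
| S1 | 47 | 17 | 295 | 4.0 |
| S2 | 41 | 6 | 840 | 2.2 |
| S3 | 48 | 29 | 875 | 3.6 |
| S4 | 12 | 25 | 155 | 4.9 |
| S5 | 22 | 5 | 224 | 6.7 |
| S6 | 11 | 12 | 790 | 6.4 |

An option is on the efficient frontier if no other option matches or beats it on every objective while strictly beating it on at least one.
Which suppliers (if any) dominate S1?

S2

S2: unit cost 41≤47, lead time 6≤17, capacity 840≥295, defect rate 2.2≤4.0 — dominates S1.
Others (S3, S4, S5, S6) are each worse than S1 on at least one objective.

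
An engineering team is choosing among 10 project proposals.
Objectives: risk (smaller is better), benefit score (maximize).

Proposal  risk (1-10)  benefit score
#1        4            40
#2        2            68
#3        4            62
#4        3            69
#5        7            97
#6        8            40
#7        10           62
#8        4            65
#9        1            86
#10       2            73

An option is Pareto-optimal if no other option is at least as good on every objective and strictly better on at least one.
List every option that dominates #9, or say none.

#1: worse on risk (4 vs 1).
#2: worse on risk (2 vs 1).
#3: worse on risk (4 vs 1).
#4: worse on risk (3 vs 1).
#5: worse on risk (7 vs 1).
#6: worse on risk (8 vs 1).
#7: worse on risk (10 vs 1).
#8: worse on risk (4 vs 1).
#10: worse on risk (2 vs 1).
No option dominates #9.

none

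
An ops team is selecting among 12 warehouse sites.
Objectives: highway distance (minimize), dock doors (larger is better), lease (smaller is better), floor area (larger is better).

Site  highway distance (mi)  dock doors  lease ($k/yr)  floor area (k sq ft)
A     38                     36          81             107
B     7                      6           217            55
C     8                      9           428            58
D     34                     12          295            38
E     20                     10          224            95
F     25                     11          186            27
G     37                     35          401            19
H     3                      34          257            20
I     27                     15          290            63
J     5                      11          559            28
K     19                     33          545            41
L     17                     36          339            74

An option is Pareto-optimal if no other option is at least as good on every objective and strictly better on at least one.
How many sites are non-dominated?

9

A: not dominated (best lease).
B: not dominated.
C: not dominated.
D: dominated by I (highway distance 27≤34, dock doors 15≥12, lease 290≤295, floor area 63≥38).
E: not dominated.
F: not dominated.
G: dominated by L (highway distance 17≤37, dock doors 36≥35, lease 339≤401, floor area 74≥19).
H: not dominated (best highway distance).
I: not dominated.
J: not dominated.
K: dominated by L (highway distance 17≤19, dock doors 36≥33, lease 339≤545, floor area 74≥41).
L: not dominated.
Pareto-optimal: A, B, C, E, F, H, I, J, L → 9.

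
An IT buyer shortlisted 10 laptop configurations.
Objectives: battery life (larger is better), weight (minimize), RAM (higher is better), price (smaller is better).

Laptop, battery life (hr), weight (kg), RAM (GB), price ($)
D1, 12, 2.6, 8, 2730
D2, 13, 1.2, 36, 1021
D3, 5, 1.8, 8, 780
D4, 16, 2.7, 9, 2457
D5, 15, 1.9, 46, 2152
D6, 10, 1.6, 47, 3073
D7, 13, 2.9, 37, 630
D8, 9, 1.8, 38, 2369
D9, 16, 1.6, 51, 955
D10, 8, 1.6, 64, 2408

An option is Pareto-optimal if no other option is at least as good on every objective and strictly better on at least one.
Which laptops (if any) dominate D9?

D1: worse on battery life (12 vs 16).
D2: worse on battery life (13 vs 16).
D3: worse on battery life (5 vs 16).
D4: worse on weight (2.7 vs 1.6).
D5: worse on battery life (15 vs 16).
D6: worse on battery life (10 vs 16).
D7: worse on battery life (13 vs 16).
D8: worse on battery life (9 vs 16).
D10: worse on battery life (8 vs 16).
No option dominates D9.

none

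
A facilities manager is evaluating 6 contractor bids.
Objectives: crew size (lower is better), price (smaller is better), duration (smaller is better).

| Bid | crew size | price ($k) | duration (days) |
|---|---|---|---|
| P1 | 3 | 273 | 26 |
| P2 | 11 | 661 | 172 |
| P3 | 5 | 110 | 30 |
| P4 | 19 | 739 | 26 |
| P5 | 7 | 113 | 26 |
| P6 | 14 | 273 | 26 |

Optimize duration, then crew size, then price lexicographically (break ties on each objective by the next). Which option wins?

P1

First minimize duration: best is 26, kept {P1, P4, P5, P6}.
Then minimize crew size: best is 3, kept {P1}.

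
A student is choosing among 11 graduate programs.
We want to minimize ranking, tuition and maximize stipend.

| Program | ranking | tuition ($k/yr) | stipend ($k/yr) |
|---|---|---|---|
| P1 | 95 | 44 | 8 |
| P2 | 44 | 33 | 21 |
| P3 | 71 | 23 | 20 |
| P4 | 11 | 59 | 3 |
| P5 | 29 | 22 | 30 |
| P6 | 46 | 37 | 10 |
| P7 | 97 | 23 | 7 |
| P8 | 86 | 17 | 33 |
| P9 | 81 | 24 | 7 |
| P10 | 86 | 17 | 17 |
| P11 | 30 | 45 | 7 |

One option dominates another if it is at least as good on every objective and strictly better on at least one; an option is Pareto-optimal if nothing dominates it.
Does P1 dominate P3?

P1 vs P3: P1 is worse on ranking (95 vs 71), so it does not dominate P3.

No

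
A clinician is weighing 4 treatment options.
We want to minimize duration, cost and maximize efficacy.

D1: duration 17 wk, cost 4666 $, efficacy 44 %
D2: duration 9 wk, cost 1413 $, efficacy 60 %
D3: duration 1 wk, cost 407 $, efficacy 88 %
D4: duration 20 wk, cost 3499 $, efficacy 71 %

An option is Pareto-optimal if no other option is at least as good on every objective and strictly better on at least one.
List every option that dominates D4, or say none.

D3

D3: duration 1≤20, cost 407≤3499, efficacy 88≥71 — dominates D4.
Others (D1, D2) are each worse than D4 on at least one objective.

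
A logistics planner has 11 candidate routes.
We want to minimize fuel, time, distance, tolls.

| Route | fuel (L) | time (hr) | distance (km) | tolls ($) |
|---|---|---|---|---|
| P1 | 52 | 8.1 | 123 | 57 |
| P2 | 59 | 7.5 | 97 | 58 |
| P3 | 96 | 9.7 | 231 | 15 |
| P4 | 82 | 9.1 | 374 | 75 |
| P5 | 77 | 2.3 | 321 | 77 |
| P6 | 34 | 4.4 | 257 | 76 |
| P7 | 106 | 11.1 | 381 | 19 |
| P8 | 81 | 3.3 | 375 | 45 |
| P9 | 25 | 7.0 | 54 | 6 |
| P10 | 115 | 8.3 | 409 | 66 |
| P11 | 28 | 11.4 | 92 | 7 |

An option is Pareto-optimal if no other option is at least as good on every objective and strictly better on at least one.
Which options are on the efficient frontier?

P1: dominated by P9 (fuel 25≤52, time 7.0≤8.1, distance 54≤123, tolls 6≤57).
P2: dominated by P9 (fuel 25≤59, time 7.0≤7.5, distance 54≤97, tolls 6≤58).
P3: dominated by P9 (fuel 25≤96, time 7.0≤9.7, distance 54≤231, tolls 6≤15).
P4: dominated by P1 (fuel 52≤82, time 8.1≤9.1, distance 123≤374, tolls 57≤75).
P5: not dominated (best time).
P6: not dominated.
P7: dominated by P3 (fuel 96≤106, time 9.7≤11.1, distance 231≤381, tolls 15≤19).
P8: not dominated.
P9: not dominated (best fuel).
P10: dominated by P1 (fuel 52≤115, time 8.1≤8.3, distance 123≤409, tolls 57≤66).
P11: dominated by P9 (fuel 25≤28, time 7.0≤11.4, distance 54≤92, tolls 6≤7).

P5, P6, P8, P9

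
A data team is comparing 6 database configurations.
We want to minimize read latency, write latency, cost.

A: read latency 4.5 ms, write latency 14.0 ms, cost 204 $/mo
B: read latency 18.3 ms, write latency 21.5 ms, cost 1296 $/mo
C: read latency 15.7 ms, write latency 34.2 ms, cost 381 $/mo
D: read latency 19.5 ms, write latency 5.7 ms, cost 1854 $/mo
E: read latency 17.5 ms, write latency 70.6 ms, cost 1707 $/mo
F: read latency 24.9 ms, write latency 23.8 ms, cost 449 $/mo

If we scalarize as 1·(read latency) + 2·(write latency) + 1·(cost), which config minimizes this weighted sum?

A: 1·4.5 + 2·14.0 + 1·204 = 236.5
B: 1·18.3 + 2·21.5 + 1·1296 = 1357.3
C: 1·15.7 + 2·34.2 + 1·381 = 465.1
D: 1·19.5 + 2·5.7 + 1·1854 = 1884.9
E: 1·17.5 + 2·70.6 + 1·1707 = 1865.7
F: 1·24.9 + 2·23.8 + 1·449 = 521.5
Lowest: A at 236.5.

A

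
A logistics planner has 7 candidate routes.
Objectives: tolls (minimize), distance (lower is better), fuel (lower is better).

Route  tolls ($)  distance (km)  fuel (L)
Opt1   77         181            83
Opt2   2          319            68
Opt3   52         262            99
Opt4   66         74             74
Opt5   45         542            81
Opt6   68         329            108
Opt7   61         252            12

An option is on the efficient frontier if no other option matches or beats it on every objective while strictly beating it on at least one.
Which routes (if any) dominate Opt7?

none

Opt1: worse on tolls (77 vs 61).
Opt2: worse on distance (319 vs 252).
Opt3: worse on distance (262 vs 252).
Opt4: worse on tolls (66 vs 61).
Opt5: worse on distance (542 vs 252).
Opt6: worse on tolls (68 vs 61).
No option dominates Opt7.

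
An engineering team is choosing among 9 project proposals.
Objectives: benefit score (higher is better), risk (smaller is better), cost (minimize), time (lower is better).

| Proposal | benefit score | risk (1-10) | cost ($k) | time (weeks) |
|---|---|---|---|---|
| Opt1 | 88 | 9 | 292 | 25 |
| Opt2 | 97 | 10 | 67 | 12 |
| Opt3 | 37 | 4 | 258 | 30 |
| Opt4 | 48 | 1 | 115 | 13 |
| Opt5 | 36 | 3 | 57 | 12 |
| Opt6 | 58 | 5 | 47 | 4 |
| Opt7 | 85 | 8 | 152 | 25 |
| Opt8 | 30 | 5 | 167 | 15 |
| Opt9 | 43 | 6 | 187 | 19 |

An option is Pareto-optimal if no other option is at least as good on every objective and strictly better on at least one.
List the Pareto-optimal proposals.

Opt1: not dominated.
Opt2: not dominated (best benefit score).
Opt3: dominated by Opt4 (benefit score 48≥37, risk 1≤4, cost 115≤258, time 13≤30).
Opt4: not dominated (best risk).
Opt5: not dominated.
Opt6: not dominated (best cost).
Opt7: not dominated.
Opt8: dominated by Opt4 (benefit score 48≥30, risk 1≤5, cost 115≤167, time 13≤15).
Opt9: dominated by Opt4 (benefit score 48≥43, risk 1≤6, cost 115≤187, time 13≤19).

Opt1, Opt2, Opt4, Opt5, Opt6, Opt7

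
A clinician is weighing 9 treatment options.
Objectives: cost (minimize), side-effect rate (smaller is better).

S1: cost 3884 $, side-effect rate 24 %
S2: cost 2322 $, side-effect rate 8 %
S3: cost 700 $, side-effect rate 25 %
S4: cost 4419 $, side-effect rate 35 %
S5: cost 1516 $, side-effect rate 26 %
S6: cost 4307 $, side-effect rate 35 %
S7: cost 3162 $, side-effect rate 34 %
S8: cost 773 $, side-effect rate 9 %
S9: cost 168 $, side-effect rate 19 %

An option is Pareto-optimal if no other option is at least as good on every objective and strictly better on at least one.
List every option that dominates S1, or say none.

S2: cost 2322≤3884, side-effect rate 8≤24 — dominates S1.
S8: cost 773≤3884, side-effect rate 9≤24 — dominates S1.
S9: cost 168≤3884, side-effect rate 19≤24 — dominates S1.
Others (S3, S4, S5, S6, S7) are each worse than S1 on at least one objective.

S2, S8, S9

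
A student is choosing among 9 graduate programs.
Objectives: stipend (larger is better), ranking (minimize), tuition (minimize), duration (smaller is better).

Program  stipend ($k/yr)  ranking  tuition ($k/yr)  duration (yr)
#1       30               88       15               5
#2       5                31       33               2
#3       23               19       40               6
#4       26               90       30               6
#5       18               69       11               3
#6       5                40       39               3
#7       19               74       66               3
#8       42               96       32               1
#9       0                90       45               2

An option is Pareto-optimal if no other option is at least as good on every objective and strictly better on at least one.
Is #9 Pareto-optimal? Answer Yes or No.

#2 vs #9: stipend 5≥0, ranking 31≤90, tuition 33≤45, duration 2≤2 — #2 is at least as good on every objective and strictly better on at least one, so #2 dominates #9.

No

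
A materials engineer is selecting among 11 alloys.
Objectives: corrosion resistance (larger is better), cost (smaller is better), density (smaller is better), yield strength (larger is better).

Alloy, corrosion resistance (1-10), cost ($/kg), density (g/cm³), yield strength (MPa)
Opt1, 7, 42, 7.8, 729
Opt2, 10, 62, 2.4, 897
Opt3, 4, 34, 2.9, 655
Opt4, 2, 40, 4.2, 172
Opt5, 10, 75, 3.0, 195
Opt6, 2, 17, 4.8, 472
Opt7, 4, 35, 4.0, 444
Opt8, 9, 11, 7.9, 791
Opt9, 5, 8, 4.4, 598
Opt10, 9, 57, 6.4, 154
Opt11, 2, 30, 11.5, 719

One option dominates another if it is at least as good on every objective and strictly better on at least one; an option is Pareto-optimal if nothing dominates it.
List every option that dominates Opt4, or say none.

Opt3, Opt7

Opt3: corrosion resistance 4≥2, cost 34≤40, density 2.9≤4.2, yield strength 655≥172 — dominates Opt4.
Opt7: corrosion resistance 4≥2, cost 35≤40, density 4.0≤4.2, yield strength 444≥172 — dominates Opt4.
Others (Opt1, Opt2, Opt5, Opt6, Opt8, Opt9, Opt10, Opt11) are each worse than Opt4 on at least one objective.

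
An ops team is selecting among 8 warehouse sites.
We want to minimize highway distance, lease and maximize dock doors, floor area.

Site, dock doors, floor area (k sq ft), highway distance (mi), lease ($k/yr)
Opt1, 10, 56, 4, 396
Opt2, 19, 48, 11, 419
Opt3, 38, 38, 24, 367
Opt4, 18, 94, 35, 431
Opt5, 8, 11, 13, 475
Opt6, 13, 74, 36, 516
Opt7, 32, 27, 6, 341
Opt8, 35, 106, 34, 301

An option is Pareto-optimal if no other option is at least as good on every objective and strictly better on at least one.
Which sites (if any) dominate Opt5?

Opt1, Opt2, Opt7

Opt1: dock doors 10≥8, floor area 56≥11, highway distance 4≤13, lease 396≤475 — dominates Opt5.
Opt2: dock doors 19≥8, floor area 48≥11, highway distance 11≤13, lease 419≤475 — dominates Opt5.
Opt7: dock doors 32≥8, floor area 27≥11, highway distance 6≤13, lease 341≤475 — dominates Opt5.
Others (Opt3, Opt4, Opt6, Opt8) are each worse than Opt5 on at least one objective.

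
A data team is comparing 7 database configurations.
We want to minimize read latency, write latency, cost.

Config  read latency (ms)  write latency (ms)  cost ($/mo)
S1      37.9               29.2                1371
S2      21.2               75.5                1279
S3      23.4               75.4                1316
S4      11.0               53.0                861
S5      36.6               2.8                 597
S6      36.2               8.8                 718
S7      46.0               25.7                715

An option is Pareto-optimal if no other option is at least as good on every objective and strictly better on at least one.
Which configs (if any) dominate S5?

none

S1: worse on read latency (37.9 vs 36.6).
S2: worse on write latency (75.5 vs 2.8).
S3: worse on write latency (75.4 vs 2.8).
S4: worse on write latency (53.0 vs 2.8).
S6: worse on write latency (8.8 vs 2.8).
S7: worse on read latency (46.0 vs 36.6).
No option dominates S5.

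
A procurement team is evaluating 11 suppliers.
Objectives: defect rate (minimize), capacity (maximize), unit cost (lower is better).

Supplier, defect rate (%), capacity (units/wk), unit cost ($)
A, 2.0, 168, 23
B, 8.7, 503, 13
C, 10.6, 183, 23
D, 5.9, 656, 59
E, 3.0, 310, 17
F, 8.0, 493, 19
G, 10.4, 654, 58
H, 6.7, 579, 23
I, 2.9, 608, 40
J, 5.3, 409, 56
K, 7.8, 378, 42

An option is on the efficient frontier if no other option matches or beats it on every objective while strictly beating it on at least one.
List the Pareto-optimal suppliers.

A: not dominated (best defect rate).
B: not dominated (best unit cost).
C: dominated by B (defect rate 8.7≤10.6, capacity 503≥183, unit cost 13≤23).
D: not dominated (best capacity).
E: not dominated.
F: not dominated.
G: not dominated.
H: not dominated.
I: not dominated.
J: dominated by I (defect rate 2.9≤5.3, capacity 608≥409, unit cost 40≤56).
K: dominated by H (defect rate 6.7≤7.8, capacity 579≥378, unit cost 23≤42).

A, B, D, E, F, G, H, I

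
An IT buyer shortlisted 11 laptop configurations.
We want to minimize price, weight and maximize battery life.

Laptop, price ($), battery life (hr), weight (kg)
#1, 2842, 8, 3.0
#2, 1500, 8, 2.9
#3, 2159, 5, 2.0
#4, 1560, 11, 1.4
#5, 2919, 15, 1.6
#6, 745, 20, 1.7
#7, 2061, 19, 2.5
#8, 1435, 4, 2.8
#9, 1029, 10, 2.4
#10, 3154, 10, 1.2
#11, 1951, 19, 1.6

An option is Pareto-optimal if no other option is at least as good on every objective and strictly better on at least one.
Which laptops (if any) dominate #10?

none

#1: worse on battery life (8 vs 10).
#2: worse on battery life (8 vs 10).
#3: worse on battery life (5 vs 10).
#4: worse on weight (1.4 vs 1.2).
#5: worse on weight (1.6 vs 1.2).
#6: worse on weight (1.7 vs 1.2).
#7: worse on weight (2.5 vs 1.2).
#8: worse on battery life (4 vs 10).
#9: worse on weight (2.4 vs 1.2).
#11: worse on weight (1.6 vs 1.2).
No option dominates #10.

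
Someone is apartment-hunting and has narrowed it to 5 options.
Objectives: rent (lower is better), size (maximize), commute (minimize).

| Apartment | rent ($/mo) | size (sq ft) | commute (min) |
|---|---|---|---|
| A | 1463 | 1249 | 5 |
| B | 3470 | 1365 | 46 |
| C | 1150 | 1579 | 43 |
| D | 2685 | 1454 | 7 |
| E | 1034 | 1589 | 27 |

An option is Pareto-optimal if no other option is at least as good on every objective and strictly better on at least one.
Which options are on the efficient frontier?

A, D, E

A: not dominated (best commute).
B: dominated by C (rent 1150≤3470, size 1579≥1365, commute 43≤46).
C: dominated by E (rent 1034≤1150, size 1589≥1579, commute 27≤43).
D: not dominated.
E: not dominated (best rent).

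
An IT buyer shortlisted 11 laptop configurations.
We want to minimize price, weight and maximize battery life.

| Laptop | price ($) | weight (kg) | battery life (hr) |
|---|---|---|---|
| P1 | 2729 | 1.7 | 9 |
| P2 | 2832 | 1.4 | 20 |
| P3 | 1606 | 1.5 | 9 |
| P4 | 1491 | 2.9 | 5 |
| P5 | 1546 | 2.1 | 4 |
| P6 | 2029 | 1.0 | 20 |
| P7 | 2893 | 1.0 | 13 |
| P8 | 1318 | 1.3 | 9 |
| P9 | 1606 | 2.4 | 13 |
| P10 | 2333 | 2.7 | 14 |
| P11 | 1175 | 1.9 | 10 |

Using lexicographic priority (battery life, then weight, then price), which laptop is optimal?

P6

First maximize battery life: best is 20, kept {P2, P6}.
Then minimize weight: best is 1.0, kept {P6}.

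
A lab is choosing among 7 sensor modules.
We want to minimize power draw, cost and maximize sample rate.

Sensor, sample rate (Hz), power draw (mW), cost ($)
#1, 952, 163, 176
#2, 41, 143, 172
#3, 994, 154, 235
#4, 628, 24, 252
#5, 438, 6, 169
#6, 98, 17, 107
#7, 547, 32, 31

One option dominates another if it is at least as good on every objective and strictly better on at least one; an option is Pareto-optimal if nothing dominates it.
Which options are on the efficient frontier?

#1: not dominated.
#2: dominated by #5 (sample rate 438≥41, power draw 6≤143, cost 169≤172).
#3: not dominated (best sample rate).
#4: not dominated.
#5: not dominated (best power draw).
#6: not dominated.
#7: not dominated (best cost).

#1, #3, #4, #5, #6, #7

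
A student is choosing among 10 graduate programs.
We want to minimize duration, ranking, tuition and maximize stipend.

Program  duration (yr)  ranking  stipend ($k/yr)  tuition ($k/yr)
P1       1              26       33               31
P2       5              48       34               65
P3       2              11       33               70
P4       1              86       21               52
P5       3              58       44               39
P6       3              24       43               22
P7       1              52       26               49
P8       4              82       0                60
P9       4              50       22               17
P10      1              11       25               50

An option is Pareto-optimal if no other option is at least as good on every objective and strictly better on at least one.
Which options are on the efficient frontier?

P1, P3, P5, P6, P9, P10

P1: not dominated.
P2: dominated by P6 (duration 3≤5, ranking 24≤48, stipend 43≥34, tuition 22≤65).
P3: not dominated.
P4: dominated by P1 (duration 1≤1, ranking 26≤86, stipend 33≥21, tuition 31≤52).
P5: not dominated (best stipend).
P6: not dominated.
P7: dominated by P1 (duration 1≤1, ranking 26≤52, stipend 33≥26, tuition 31≤49).
P8: dominated by P1 (duration 1≤4, ranking 26≤82, stipend 33≥0, tuition 31≤60).
P9: not dominated (best tuition).
P10: not dominated.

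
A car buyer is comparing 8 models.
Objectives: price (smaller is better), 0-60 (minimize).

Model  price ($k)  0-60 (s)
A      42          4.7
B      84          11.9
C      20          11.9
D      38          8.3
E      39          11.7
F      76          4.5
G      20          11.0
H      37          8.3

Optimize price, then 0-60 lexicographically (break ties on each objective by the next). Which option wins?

First minimize price: best is 20, kept {C, G}.
Then minimize 0-60: best is 11.0, kept {G}.

G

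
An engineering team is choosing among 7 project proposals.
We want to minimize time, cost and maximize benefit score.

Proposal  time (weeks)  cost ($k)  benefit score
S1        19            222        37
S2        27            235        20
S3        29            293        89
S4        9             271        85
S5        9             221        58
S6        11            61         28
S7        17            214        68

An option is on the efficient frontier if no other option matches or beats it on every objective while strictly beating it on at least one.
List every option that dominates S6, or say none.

S1: worse on time (19 vs 11).
S2: worse on time (27 vs 11).
S3: worse on time (29 vs 11).
S4: worse on cost (271 vs 61).
S5: worse on cost (221 vs 61).
S7: worse on time (17 vs 11).
No option dominates S6.

none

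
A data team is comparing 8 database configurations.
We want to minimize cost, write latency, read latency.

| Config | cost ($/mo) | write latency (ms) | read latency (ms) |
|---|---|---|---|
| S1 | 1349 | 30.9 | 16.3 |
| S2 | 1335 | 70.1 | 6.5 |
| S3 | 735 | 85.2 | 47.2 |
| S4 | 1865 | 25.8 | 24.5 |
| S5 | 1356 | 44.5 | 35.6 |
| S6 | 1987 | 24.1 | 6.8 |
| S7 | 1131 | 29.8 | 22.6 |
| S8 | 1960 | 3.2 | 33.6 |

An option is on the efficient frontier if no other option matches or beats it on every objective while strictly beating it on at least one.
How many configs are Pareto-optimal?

7

S1: not dominated.
S2: not dominated (best read latency).
S3: not dominated (best cost).
S4: not dominated.
S5: dominated by S1 (cost 1349≤1356, write latency 30.9≤44.5, read latency 16.3≤35.6).
S6: not dominated.
S7: not dominated.
S8: not dominated (best write latency).
Pareto-optimal: S1, S2, S3, S4, S6, S7, S8 → 7.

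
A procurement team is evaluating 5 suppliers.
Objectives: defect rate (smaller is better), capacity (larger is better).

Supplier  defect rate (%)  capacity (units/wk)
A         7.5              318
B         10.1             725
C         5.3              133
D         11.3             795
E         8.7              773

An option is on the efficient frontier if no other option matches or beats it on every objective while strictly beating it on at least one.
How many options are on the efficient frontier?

4

A: not dominated.
B: dominated by E (defect rate 8.7≤10.1, capacity 773≥725).
C: not dominated (best defect rate).
D: not dominated (best capacity).
E: not dominated.
Pareto-optimal: A, C, D, E → 4.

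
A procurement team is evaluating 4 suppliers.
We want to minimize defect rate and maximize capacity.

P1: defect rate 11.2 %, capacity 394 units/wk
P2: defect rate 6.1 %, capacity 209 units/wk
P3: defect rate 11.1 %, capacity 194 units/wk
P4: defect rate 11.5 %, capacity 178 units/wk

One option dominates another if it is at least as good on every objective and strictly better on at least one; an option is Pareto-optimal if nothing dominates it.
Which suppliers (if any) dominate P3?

P2

P2: defect rate 6.1≤11.1, capacity 209≥194 — dominates P3.
Others (P1, P4) are each worse than P3 on at least one objective.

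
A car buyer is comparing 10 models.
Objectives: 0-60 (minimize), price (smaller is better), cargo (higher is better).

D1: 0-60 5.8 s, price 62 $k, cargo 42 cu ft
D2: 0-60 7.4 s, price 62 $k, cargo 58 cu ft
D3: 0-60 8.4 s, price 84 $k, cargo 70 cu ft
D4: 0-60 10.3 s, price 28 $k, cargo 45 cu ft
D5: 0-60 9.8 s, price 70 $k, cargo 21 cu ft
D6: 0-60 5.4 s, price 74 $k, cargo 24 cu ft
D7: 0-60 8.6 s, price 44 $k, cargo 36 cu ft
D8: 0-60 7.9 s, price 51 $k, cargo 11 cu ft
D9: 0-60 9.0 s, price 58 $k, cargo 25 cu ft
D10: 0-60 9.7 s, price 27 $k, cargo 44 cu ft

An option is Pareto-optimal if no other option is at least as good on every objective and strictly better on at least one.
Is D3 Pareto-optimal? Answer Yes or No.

Yes

D1: worse on cargo (42 vs 70).
D2: worse on cargo (58 vs 70).
D4: worse on 0-60 (10.3 vs 8.4).
D5: worse on 0-60 (9.8 vs 8.4).
D6: worse on cargo (24 vs 70).
D7: worse on 0-60 (8.6 vs 8.4).
D8: worse on cargo (11 vs 70).
D9: worse on 0-60 (9.0 vs 8.4).
D10: worse on 0-60 (9.7 vs 8.4).
No option is at least as good as D3 on every objective and strictly better on one.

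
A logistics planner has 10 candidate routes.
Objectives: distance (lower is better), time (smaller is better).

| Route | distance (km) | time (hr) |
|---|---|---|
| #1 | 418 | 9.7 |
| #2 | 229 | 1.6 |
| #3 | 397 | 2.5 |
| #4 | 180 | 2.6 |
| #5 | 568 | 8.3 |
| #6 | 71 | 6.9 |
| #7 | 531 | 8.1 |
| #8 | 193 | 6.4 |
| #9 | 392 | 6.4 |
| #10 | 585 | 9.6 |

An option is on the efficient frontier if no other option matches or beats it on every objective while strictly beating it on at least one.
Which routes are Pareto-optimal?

#2, #4, #6

#1: dominated by #2 (distance 229≤418, time 1.6≤9.7).
#2: not dominated (best time).
#3: dominated by #2 (distance 229≤397, time 1.6≤2.5).
#4: not dominated.
#5: dominated by #2 (distance 229≤568, time 1.6≤8.3).
#6: not dominated (best distance).
#7: dominated by #2 (distance 229≤531, time 1.6≤8.1).
#8: dominated by #4 (distance 180≤193, time 2.6≤6.4).
#9: dominated by #2 (distance 229≤392, time 1.6≤6.4).
#10: dominated by #2 (distance 229≤585, time 1.6≤9.6).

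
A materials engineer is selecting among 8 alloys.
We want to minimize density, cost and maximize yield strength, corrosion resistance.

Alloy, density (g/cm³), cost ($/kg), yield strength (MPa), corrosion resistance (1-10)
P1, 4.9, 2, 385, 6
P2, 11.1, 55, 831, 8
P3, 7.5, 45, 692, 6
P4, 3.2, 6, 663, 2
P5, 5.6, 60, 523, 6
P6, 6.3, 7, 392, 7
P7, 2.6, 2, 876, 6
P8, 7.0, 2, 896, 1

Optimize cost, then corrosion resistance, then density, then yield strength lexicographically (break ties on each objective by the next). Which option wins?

First minimize cost: best is 2, kept {P1, P7, P8}.
Then maximize corrosion resistance: best is 6, kept {P1, P7}.
Then minimize density: best is 2.6, kept {P7}.

P7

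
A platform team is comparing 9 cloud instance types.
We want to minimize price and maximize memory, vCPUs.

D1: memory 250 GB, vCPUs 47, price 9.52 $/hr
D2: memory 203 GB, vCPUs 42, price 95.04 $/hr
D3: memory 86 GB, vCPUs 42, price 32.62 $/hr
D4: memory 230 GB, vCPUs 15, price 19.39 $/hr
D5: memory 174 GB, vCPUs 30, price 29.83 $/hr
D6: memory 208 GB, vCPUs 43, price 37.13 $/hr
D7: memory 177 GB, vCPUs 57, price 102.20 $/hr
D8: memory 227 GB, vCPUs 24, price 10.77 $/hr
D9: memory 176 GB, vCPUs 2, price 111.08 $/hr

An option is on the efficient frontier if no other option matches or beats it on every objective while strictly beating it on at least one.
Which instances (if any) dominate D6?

D1

D1: memory 250≥208, vCPUs 47≥43, price 9.52≤37.13 — dominates D6.
Others (D2, D3, D4, D5, D7, D8, D9) are each worse than D6 on at least one objective.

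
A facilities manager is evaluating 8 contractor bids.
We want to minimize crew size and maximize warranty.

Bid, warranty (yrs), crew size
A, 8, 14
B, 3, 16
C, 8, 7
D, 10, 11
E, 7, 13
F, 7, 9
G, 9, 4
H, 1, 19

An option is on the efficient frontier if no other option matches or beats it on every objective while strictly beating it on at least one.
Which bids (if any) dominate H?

A: warranty 8≥1, crew size 14≤19 — dominates H.
B: warranty 3≥1, crew size 16≤19 — dominates H.
C: warranty 8≥1, crew size 7≤19 — dominates H.
D: warranty 10≥1, crew size 11≤19 — dominates H.
E: warranty 7≥1, crew size 13≤19 — dominates H.
F: warranty 7≥1, crew size 9≤19 — dominates H.
G: warranty 9≥1, crew size 4≤19 — dominates H.

A, B, C, D, E, F, G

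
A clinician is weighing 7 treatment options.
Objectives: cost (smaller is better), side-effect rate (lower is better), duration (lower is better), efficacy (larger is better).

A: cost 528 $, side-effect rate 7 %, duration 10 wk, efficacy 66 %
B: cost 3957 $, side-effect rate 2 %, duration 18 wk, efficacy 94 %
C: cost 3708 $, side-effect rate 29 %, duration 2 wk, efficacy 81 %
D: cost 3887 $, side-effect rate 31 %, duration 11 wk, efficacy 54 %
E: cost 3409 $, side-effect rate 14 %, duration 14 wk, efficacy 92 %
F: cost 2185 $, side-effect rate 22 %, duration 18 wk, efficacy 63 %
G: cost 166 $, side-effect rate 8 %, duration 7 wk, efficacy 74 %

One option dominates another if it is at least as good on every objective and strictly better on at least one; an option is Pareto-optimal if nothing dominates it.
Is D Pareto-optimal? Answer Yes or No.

A vs D: cost 528≤3887, side-effect rate 7≤31, duration 10≤11, efficacy 66≥54 — A is at least as good on every objective and strictly better on at least one, so A dominates D.

No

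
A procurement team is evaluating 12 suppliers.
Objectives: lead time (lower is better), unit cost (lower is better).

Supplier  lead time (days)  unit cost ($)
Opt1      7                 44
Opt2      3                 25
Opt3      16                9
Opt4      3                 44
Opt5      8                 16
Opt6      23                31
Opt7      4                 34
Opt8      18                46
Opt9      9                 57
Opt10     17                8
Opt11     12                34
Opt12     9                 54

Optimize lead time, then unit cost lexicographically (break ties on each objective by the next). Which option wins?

First minimize lead time: best is 3, kept {Opt2, Opt4}.
Then minimize unit cost: best is 25, kept {Opt2}.

Opt2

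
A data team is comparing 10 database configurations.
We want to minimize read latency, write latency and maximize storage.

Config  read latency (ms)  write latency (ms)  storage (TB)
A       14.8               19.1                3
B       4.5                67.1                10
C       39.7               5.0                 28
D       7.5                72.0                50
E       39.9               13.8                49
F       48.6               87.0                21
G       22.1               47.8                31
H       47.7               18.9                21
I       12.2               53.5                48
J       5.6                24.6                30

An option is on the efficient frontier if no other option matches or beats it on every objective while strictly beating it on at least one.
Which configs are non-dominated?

A: not dominated.
B: not dominated (best read latency).
C: not dominated (best write latency).
D: not dominated (best storage).
E: not dominated.
F: dominated by C (read latency 39.7≤48.6, write latency 5.0≤87.0, storage 28≥21).
G: not dominated.
H: dominated by C (read latency 39.7≤47.7, write latency 5.0≤18.9, storage 28≥21).
I: not dominated.
J: not dominated.

A, B, C, D, E, G, I, J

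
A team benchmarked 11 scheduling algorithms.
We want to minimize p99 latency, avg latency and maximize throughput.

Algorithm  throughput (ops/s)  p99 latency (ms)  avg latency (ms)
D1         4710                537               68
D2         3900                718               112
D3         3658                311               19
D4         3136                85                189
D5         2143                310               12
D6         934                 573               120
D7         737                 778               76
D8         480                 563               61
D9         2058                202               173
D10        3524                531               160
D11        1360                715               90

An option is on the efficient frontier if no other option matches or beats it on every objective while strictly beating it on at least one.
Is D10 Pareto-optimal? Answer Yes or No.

No

D3 vs D10: throughput 3658≥3524, p99 latency 311≤531, avg latency 19≤160 — D3 is at least as good on every objective and strictly better on at least one, so D3 dominates D10.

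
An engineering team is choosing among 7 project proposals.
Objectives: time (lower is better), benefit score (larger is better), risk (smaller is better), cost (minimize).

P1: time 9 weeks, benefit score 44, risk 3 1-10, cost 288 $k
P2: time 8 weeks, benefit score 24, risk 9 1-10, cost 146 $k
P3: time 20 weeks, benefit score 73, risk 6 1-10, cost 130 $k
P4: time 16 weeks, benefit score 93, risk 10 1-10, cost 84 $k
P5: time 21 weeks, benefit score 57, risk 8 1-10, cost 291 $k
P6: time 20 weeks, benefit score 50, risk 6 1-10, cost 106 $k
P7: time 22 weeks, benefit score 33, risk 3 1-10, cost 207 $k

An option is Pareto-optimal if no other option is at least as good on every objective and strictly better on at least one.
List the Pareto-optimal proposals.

P1, P2, P3, P4, P6, P7

P1: not dominated.
P2: not dominated (best time).
P3: not dominated.
P4: not dominated (best benefit score).
P5: dominated by P3 (time 20≤21, benefit score 73≥57, risk 6≤8, cost 130≤291).
P6: not dominated.
P7: not dominated.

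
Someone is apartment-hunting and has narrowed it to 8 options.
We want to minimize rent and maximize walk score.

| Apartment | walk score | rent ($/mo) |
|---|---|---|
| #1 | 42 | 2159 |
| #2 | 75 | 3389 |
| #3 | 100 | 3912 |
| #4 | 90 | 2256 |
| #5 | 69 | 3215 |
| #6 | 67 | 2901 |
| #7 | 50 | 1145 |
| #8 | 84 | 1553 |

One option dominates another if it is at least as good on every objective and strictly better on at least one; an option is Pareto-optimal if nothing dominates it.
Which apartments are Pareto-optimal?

#3, #4, #7, #8

#1: dominated by #7 (walk score 50≥42, rent 1145≤2159).
#2: dominated by #4 (walk score 90≥75, rent 2256≤3389).
#3: not dominated (best walk score).
#4: not dominated.
#5: dominated by #4 (walk score 90≥69, rent 2256≤3215).
#6: dominated by #4 (walk score 90≥67, rent 2256≤2901).
#7: not dominated (best rent).
#8: not dominated.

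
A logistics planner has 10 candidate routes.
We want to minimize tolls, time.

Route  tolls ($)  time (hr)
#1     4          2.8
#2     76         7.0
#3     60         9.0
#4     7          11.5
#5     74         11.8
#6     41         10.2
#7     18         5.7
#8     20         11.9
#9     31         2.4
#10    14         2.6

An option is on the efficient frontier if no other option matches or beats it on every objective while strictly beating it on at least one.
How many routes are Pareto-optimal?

#1: not dominated (best tolls).
#2: dominated by #1 (tolls 4≤76, time 2.8≤7.0).
#3: dominated by #1 (tolls 4≤60, time 2.8≤9.0).
#4: dominated by #1 (tolls 4≤7, time 2.8≤11.5).
#5: dominated by #1 (tolls 4≤74, time 2.8≤11.8).
#6: dominated by #1 (tolls 4≤41, time 2.8≤10.2).
#7: dominated by #1 (tolls 4≤18, time 2.8≤5.7).
#8: dominated by #1 (tolls 4≤20, time 2.8≤11.9).
#9: not dominated (best time).
#10: not dominated.
Pareto-optimal: #1, #9, #10 → 3.

3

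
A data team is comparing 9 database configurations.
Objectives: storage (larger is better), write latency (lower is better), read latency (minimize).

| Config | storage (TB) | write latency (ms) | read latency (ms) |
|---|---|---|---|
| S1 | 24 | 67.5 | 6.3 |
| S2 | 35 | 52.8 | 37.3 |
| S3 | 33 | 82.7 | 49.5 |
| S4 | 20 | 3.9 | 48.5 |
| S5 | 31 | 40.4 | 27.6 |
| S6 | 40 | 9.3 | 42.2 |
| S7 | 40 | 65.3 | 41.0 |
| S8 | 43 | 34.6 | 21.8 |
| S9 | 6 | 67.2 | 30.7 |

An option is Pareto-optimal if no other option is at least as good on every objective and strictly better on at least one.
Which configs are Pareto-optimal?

S1: not dominated (best read latency).
S2: dominated by S8 (storage 43≥35, write latency 34.6≤52.8, read latency 21.8≤37.3).
S3: dominated by S2 (storage 35≥33, write latency 52.8≤82.7, read latency 37.3≤49.5).
S4: not dominated (best write latency).
S5: dominated by S8 (storage 43≥31, write latency 34.6≤40.4, read latency 21.8≤27.6).
S6: not dominated.
S7: dominated by S8 (storage 43≥40, write latency 34.6≤65.3, read latency 21.8≤41.0).
S8: not dominated (best storage).
S9: dominated by S5 (storage 31≥6, write latency 40.4≤67.2, read latency 27.6≤30.7).

S1, S4, S6, S8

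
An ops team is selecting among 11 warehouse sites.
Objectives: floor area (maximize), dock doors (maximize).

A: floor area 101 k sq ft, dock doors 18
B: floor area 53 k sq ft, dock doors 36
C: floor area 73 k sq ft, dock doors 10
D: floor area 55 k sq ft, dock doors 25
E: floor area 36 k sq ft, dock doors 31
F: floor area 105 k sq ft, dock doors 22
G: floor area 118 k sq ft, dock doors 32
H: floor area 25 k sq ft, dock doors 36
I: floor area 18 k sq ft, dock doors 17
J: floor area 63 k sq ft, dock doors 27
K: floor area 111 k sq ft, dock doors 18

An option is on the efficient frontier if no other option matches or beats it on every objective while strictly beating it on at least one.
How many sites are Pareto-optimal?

A: dominated by F (floor area 105≥101, dock doors 22≥18).
B: not dominated.
C: dominated by A (floor area 101≥73, dock doors 18≥10).
D: dominated by G (floor area 118≥55, dock doors 32≥25).
E: dominated by B (floor area 53≥36, dock doors 36≥31).
F: dominated by G (floor area 118≥105, dock doors 32≥22).
G: not dominated (best floor area).
H: dominated by B (floor area 53≥25, dock doors 36≥36).
I: dominated by A (floor area 101≥18, dock doors 18≥17).
J: dominated by G (floor area 118≥63, dock doors 32≥27).
K: dominated by G (floor area 118≥111, dock doors 32≥18).
Pareto-optimal: B, G → 2.

2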